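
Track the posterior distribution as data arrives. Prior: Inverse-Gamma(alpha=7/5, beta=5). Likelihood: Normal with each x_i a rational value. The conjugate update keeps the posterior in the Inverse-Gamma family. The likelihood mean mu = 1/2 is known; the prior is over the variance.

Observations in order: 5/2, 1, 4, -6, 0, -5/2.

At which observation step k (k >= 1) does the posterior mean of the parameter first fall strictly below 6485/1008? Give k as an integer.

k = 2

obs 1: x=5/2 → posterior Inverse-Gamma(19/10, 7)
obs 2: x=1 → posterior Inverse-Gamma(12/5, 57/8)
obs 3: x=4 → posterior Inverse-Gamma(29/10, 53/4)
obs 4: x=-6 → posterior Inverse-Gamma(17/5, 275/8)
obs 5: x=0 → posterior Inverse-Gamma(39/10, 69/2)
obs 6: x=-5/2 → posterior Inverse-Gamma(22/5, 39)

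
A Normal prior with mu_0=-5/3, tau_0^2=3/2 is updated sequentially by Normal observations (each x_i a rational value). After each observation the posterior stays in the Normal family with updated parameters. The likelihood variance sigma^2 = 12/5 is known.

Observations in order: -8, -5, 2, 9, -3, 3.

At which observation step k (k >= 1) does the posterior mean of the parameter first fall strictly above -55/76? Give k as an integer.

obs 1: x=-8 → posterior Normal(-160/39, 12/13)
obs 2: x=-5 → posterior Normal(-235/54, 2/3)
obs 3: x=2 → posterior Normal(-205/69, 12/23)
obs 4: x=9 → posterior Normal(-5/6, 3/7)
obs 5: x=-3 → posterior Normal(-115/99, 4/11)
obs 6: x=3 → posterior Normal(-35/57, 6/19)

k = 6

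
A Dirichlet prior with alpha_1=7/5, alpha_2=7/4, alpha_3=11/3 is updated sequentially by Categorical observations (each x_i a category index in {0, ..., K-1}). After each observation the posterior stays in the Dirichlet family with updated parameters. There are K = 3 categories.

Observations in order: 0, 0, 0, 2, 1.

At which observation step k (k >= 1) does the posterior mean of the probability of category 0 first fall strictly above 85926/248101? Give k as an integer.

obs 1: x=0 → posterior Dirichlet(12/5, 7/4, 11/3)
obs 2: x=0 → posterior Dirichlet(17/5, 7/4, 11/3)
obs 3: x=0 → posterior Dirichlet(22/5, 7/4, 11/3)
obs 4: x=2 → posterior Dirichlet(22/5, 7/4, 14/3)
obs 5: x=1 → posterior Dirichlet(22/5, 11/4, 14/3)

k = 2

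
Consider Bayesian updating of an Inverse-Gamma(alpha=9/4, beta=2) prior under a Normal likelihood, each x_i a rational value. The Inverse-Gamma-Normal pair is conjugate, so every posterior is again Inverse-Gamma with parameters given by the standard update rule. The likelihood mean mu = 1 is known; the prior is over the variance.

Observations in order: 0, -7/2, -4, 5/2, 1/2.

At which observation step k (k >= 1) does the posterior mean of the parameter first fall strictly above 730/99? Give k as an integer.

k = 3

obs 1: x=0 → posterior Inverse-Gamma(11/4, 5/2)
obs 2: x=-7/2 → posterior Inverse-Gamma(13/4, 101/8)
obs 3: x=-4 → posterior Inverse-Gamma(15/4, 201/8)
obs 4: x=5/2 → posterior Inverse-Gamma(17/4, 105/4)
obs 5: x=1/2 → posterior Inverse-Gamma(19/4, 211/8)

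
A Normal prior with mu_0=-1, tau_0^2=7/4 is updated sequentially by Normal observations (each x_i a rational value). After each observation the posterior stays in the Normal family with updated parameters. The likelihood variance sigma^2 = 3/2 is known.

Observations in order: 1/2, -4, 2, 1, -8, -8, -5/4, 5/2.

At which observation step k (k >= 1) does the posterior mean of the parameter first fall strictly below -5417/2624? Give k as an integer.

obs 1: x=1/2 → posterior Normal(-5/26, 21/26)
obs 2: x=-4 → posterior Normal(-61/40, 21/40)
obs 3: x=2 → posterior Normal(-11/18, 7/18)
obs 4: x=1 → posterior Normal(-19/68, 21/68)
obs 5: x=-8 → posterior Normal(-131/82, 21/82)
obs 6: x=-8 → posterior Normal(-81/32, 7/32)
obs 7: x=-5/4 → posterior Normal(-521/220, 21/110)
obs 8: x=5/2 → posterior Normal(-451/248, 21/124)

k = 6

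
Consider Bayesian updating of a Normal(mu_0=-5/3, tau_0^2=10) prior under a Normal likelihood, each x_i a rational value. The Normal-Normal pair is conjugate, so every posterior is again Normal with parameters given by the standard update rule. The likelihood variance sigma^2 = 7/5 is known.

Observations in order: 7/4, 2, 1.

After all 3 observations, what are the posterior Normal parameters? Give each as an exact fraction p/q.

mu_0=1355/942, tau_0^2=70/157

obs 1: x=7/4 → posterior Normal(455/342, 70/57)
obs 2: x=2 → posterior Normal(1055/642, 70/107)
obs 3: x=1 → posterior Normal(1355/942, 70/157)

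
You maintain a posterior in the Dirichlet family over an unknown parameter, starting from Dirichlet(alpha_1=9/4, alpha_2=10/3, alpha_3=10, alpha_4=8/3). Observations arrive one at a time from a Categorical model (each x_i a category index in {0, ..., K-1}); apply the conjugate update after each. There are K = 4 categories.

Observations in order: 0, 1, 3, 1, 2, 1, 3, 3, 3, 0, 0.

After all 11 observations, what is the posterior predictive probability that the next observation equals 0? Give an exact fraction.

obs 1: x=0 → posterior Dirichlet(13/4, 10/3, 10, 8/3)
obs 2: x=1 → posterior Dirichlet(13/4, 13/3, 10, 8/3)
obs 3: x=3 → posterior Dirichlet(13/4, 13/3, 10, 11/3)
obs 4: x=1 → posterior Dirichlet(13/4, 16/3, 10, 11/3)
obs 5: x=2 → posterior Dirichlet(13/4, 16/3, 11, 11/3)
obs 6: x=1 → posterior Dirichlet(13/4, 19/3, 11, 11/3)
obs 7: x=3 → posterior Dirichlet(13/4, 19/3, 11, 14/3)
obs 8: x=3 → posterior Dirichlet(13/4, 19/3, 11, 17/3)
obs 9: x=3 → posterior Dirichlet(13/4, 19/3, 11, 20/3)
obs 10: x=0 → posterior Dirichlet(17/4, 19/3, 11, 20/3)
obs 11: x=0 → posterior Dirichlet(21/4, 19/3, 11, 20/3)

7/39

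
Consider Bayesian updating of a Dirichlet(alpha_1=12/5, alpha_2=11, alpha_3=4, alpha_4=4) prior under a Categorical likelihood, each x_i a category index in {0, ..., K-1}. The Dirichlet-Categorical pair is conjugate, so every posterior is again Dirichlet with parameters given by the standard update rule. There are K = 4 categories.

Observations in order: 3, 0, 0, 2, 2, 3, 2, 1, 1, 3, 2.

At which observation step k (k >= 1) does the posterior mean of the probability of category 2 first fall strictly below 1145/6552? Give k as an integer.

k = 2

obs 1: x=3 → posterior Dirichlet(12/5, 11, 4, 5)
obs 2: x=0 → posterior Dirichlet(17/5, 11, 4, 5)
obs 3: x=0 → posterior Dirichlet(22/5, 11, 4, 5)
obs 4: x=2 → posterior Dirichlet(22/5, 11, 5, 5)
obs 5: x=2 → posterior Dirichlet(22/5, 11, 6, 5)
obs 6: x=3 → posterior Dirichlet(22/5, 11, 6, 6)
obs 7: x=2 → posterior Dirichlet(22/5, 11, 7, 6)
obs 8: x=1 → posterior Dirichlet(22/5, 12, 7, 6)
obs 9: x=1 → posterior Dirichlet(22/5, 13, 7, 6)
obs 10: x=3 → posterior Dirichlet(22/5, 13, 7, 7)
obs 11: x=2 → posterior Dirichlet(22/5, 13, 8, 7)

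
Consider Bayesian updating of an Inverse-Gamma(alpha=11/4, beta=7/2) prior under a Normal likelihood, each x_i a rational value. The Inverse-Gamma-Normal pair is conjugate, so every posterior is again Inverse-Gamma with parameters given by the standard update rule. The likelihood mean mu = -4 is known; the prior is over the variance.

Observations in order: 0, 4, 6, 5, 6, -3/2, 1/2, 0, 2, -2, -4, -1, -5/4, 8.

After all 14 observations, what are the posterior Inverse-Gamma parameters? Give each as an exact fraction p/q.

obs 1: x=0 → posterior Inverse-Gamma(13/4, 23/2)
obs 2: x=4 → posterior Inverse-Gamma(15/4, 87/2)
obs 3: x=6 → posterior Inverse-Gamma(17/4, 187/2)
obs 4: x=5 → posterior Inverse-Gamma(19/4, 134)
obs 5: x=6 → posterior Inverse-Gamma(21/4, 184)
obs 6: x=-3/2 → posterior Inverse-Gamma(23/4, 1497/8)
obs 7: x=1/2 → posterior Inverse-Gamma(25/4, 789/4)
obs 8: x=0 → posterior Inverse-Gamma(27/4, 821/4)
obs 9: x=2 → posterior Inverse-Gamma(29/4, 893/4)
obs 10: x=-2 → posterior Inverse-Gamma(31/4, 901/4)
obs 11: x=-4 → posterior Inverse-Gamma(33/4, 901/4)
obs 12: x=-1 → posterior Inverse-Gamma(35/4, 919/4)
obs 13: x=-5/4 → posterior Inverse-Gamma(37/4, 7473/32)
obs 14: x=8 → posterior Inverse-Gamma(39/4, 9777/32)

alpha=39/4, beta=9777/32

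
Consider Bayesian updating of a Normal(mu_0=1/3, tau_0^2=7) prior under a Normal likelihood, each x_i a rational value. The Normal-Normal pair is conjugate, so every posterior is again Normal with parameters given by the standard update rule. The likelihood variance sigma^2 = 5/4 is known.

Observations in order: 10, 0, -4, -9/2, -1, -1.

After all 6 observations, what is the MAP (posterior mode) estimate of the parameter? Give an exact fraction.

-37/519

obs 1: x=10 → posterior Normal(845/99, 35/33)
obs 2: x=0 → posterior Normal(845/183, 35/61)
obs 3: x=-4 → posterior Normal(509/267, 35/89)
obs 4: x=-9/2 → posterior Normal(131/351, 35/117)
obs 5: x=-1 → posterior Normal(47/435, 7/29)
obs 6: x=-1 → posterior Normal(-37/519, 35/173)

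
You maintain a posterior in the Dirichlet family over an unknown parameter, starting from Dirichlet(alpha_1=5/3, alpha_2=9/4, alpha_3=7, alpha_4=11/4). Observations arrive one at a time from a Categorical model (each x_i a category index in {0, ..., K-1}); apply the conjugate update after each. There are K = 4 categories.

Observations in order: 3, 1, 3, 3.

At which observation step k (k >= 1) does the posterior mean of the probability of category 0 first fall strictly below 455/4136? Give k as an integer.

k = 2

obs 1: x=3 → posterior Dirichlet(5/3, 9/4, 7, 15/4)
obs 2: x=1 → posterior Dirichlet(5/3, 13/4, 7, 15/4)
obs 3: x=3 → posterior Dirichlet(5/3, 13/4, 7, 19/4)
obs 4: x=3 → posterior Dirichlet(5/3, 13/4, 7, 23/4)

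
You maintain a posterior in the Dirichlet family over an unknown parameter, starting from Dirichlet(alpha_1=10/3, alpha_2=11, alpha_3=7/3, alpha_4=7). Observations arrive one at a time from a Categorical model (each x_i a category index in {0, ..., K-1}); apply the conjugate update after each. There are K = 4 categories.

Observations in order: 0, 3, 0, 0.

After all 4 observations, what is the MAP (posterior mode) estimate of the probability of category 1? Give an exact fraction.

obs 1: x=0 → posterior Dirichlet(13/3, 11, 7/3, 7)
obs 2: x=3 → posterior Dirichlet(13/3, 11, 7/3, 8)
obs 3: x=0 → posterior Dirichlet(16/3, 11, 7/3, 8)
obs 4: x=0 → posterior Dirichlet(19/3, 11, 7/3, 8)

30/71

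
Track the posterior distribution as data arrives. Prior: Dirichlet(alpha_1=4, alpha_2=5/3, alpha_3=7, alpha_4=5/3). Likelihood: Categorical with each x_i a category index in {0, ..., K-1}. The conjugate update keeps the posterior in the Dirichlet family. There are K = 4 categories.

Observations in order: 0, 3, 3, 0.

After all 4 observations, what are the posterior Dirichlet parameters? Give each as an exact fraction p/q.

obs 1: x=0 → posterior Dirichlet(5, 5/3, 7, 5/3)
obs 2: x=3 → posterior Dirichlet(5, 5/3, 7, 8/3)
obs 3: x=3 → posterior Dirichlet(5, 5/3, 7, 11/3)
obs 4: x=0 → posterior Dirichlet(6, 5/3, 7, 11/3)

alpha_1=6, alpha_2=5/3, alpha_3=7, alpha_4=11/3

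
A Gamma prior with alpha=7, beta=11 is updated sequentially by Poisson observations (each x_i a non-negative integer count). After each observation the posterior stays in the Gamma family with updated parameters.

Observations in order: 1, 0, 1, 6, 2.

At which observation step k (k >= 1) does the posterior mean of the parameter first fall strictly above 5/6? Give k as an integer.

obs 1: x=1 → posterior Gamma(8, 12)
obs 2: x=0 → posterior Gamma(8, 13)
obs 3: x=1 → posterior Gamma(9, 14)
obs 4: x=6 → posterior Gamma(15, 15)
obs 5: x=2 → posterior Gamma(17, 16)

k = 4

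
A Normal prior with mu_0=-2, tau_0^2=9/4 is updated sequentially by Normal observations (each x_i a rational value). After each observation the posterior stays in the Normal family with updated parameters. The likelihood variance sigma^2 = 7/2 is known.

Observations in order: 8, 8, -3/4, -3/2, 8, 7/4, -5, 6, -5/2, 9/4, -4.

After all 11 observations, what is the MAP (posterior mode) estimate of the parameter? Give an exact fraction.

obs 1: x=8 → posterior Normal(44/23, 63/46)
obs 2: x=8 → posterior Normal(29/8, 63/64)
obs 3: x=-3/4 → posterior Normal(437/164, 63/82)
obs 4: x=-3/2 → posterior Normal(383/200, 63/100)
obs 5: x=8 → posterior Normal(671/236, 63/118)
obs 6: x=7/4 → posterior Normal(367/136, 63/136)
obs 7: x=-5 → posterior Normal(277/154, 9/22)
obs 8: x=6 → posterior Normal(385/172, 63/172)
obs 9: x=-5/2 → posterior Normal(34/19, 63/190)
obs 10: x=9/4 → posterior Normal(761/416, 63/208)
obs 11: x=-4 → posterior Normal(617/452, 63/226)

617/452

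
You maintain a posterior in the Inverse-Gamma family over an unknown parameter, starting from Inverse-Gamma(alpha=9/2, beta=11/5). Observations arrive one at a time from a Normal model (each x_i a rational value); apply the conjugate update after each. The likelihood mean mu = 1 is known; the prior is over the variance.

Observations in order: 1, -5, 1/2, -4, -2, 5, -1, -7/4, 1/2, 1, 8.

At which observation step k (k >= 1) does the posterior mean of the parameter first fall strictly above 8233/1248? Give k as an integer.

k = 6

obs 1: x=1 → posterior Inverse-Gamma(5, 11/5)
obs 2: x=-5 → posterior Inverse-Gamma(11/2, 101/5)
obs 3: x=1/2 → posterior Inverse-Gamma(6, 813/40)
obs 4: x=-4 → posterior Inverse-Gamma(13/2, 1313/40)
obs 5: x=-2 → posterior Inverse-Gamma(7, 1493/40)
obs 6: x=5 → posterior Inverse-Gamma(15/2, 1813/40)
obs 7: x=-1 → posterior Inverse-Gamma(8, 1893/40)
obs 8: x=-7/4 → posterior Inverse-Gamma(17/2, 8177/160)
obs 9: x=1/2 → posterior Inverse-Gamma(9, 8197/160)
obs 10: x=1 → posterior Inverse-Gamma(19/2, 8197/160)
obs 11: x=8 → posterior Inverse-Gamma(10, 12117/160)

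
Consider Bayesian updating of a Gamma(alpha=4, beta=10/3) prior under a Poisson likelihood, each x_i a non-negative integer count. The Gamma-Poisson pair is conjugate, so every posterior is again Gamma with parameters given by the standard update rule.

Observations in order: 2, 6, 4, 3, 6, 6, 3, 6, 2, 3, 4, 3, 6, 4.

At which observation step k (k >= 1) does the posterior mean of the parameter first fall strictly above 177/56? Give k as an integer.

k = 6

obs 1: x=2 → posterior Gamma(6, 13/3)
obs 2: x=6 → posterior Gamma(12, 16/3)
obs 3: x=4 → posterior Gamma(16, 19/3)
obs 4: x=3 → posterior Gamma(19, 22/3)
obs 5: x=6 → posterior Gamma(25, 25/3)
obs 6: x=6 → posterior Gamma(31, 28/3)
obs 7: x=3 → posterior Gamma(34, 31/3)
obs 8: x=6 → posterior Gamma(40, 34/3)
obs 9: x=2 → posterior Gamma(42, 37/3)
obs 10: x=3 → posterior Gamma(45, 40/3)
obs 11: x=4 → posterior Gamma(49, 43/3)
obs 12: x=3 → posterior Gamma(52, 46/3)
obs 13: x=6 → posterior Gamma(58, 49/3)
obs 14: x=4 → posterior Gamma(62, 52/3)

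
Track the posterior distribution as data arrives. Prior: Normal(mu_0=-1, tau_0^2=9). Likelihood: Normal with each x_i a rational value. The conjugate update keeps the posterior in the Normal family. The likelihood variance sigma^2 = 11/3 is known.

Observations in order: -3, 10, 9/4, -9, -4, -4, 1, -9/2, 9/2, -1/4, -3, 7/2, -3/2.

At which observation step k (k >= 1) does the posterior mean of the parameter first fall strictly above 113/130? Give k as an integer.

obs 1: x=-3 → posterior Normal(-46/19, 99/38)
obs 2: x=10 → posterior Normal(178/65, 99/65)
obs 3: x=9/4 → posterior Normal(955/368, 99/92)
obs 4: x=-9 → posterior Normal(-1/28, 99/119)
obs 5: x=-4 → posterior Normal(-449/584, 99/146)
obs 6: x=-4 → posterior Normal(-881/692, 99/173)
obs 7: x=1 → posterior Normal(-773/800, 99/200)
obs 8: x=-9/2 → posterior Normal(-1259/908, 99/227)
obs 9: x=9/2 → posterior Normal(-773/1016, 99/254)
obs 10: x=-1/4 → posterior Normal(-200/281, 99/281)
obs 11: x=-3 → posterior Normal(-281/308, 9/28)
obs 12: x=7/2 → posterior Normal(-373/670, 99/335)
obs 13: x=-3/2 → posterior Normal(-227/362, 99/362)

k = 2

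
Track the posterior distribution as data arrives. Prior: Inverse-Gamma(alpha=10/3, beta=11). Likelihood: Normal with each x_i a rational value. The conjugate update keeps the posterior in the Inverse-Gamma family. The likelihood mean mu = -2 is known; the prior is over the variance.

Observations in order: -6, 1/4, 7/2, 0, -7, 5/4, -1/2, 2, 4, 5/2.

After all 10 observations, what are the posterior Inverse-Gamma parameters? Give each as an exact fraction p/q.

obs 1: x=-6 → posterior Inverse-Gamma(23/6, 19)
obs 2: x=1/4 → posterior Inverse-Gamma(13/3, 689/32)
obs 3: x=7/2 → posterior Inverse-Gamma(29/6, 1173/32)
obs 4: x=0 → posterior Inverse-Gamma(16/3, 1237/32)
obs 5: x=-7 → posterior Inverse-Gamma(35/6, 1637/32)
obs 6: x=5/4 → posterior Inverse-Gamma(19/3, 903/16)
obs 7: x=-1/2 → posterior Inverse-Gamma(41/6, 921/16)
obs 8: x=2 → posterior Inverse-Gamma(22/3, 1049/16)
obs 9: x=4 → posterior Inverse-Gamma(47/6, 1337/16)
obs 10: x=5/2 → posterior Inverse-Gamma(25/3, 1499/16)

alpha=25/3, beta=1499/16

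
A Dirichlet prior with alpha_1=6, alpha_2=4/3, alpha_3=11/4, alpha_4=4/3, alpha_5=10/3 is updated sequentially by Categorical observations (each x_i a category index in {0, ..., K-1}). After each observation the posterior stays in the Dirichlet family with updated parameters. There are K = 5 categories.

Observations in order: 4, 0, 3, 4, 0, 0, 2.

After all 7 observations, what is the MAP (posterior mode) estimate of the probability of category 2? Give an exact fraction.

11/67

obs 1: x=4 → posterior Dirichlet(6, 4/3, 11/4, 4/3, 13/3)
obs 2: x=0 → posterior Dirichlet(7, 4/3, 11/4, 4/3, 13/3)
obs 3: x=3 → posterior Dirichlet(7, 4/3, 11/4, 7/3, 13/3)
obs 4: x=4 → posterior Dirichlet(7, 4/3, 11/4, 7/3, 16/3)
obs 5: x=0 → posterior Dirichlet(8, 4/3, 11/4, 7/3, 16/3)
obs 6: x=0 → posterior Dirichlet(9, 4/3, 11/4, 7/3, 16/3)
obs 7: x=2 → posterior Dirichlet(9, 4/3, 15/4, 7/3, 16/3)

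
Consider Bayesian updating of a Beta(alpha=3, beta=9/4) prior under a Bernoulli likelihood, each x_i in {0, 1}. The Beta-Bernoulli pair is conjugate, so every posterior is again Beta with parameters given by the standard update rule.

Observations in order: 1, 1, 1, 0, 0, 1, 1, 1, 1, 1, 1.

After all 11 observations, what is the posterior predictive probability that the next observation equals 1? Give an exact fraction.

obs 1: x=1 → posterior Beta(4, 9/4)
obs 2: x=1 → posterior Beta(5, 9/4)
obs 3: x=1 → posterior Beta(6, 9/4)
obs 4: x=0 → posterior Beta(6, 13/4)
obs 5: x=0 → posterior Beta(6, 17/4)
obs 6: x=1 → posterior Beta(7, 17/4)
obs 7: x=1 → posterior Beta(8, 17/4)
obs 8: x=1 → posterior Beta(9, 17/4)
obs 9: x=1 → posterior Beta(10, 17/4)
obs 10: x=1 → posterior Beta(11, 17/4)
obs 11: x=1 → posterior Beta(12, 17/4)

48/65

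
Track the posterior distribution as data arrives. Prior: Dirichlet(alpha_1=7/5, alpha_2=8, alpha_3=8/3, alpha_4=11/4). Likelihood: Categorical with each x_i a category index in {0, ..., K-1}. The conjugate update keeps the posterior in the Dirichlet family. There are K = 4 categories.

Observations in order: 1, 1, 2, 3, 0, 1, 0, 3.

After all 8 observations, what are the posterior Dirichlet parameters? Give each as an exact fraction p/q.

obs 1: x=1 → posterior Dirichlet(7/5, 9, 8/3, 11/4)
obs 2: x=1 → posterior Dirichlet(7/5, 10, 8/3, 11/4)
obs 3: x=2 → posterior Dirichlet(7/5, 10, 11/3, 11/4)
obs 4: x=3 → posterior Dirichlet(7/5, 10, 11/3, 15/4)
obs 5: x=0 → posterior Dirichlet(12/5, 10, 11/3, 15/4)
obs 6: x=1 → posterior Dirichlet(12/5, 11, 11/3, 15/4)
obs 7: x=0 → posterior Dirichlet(17/5, 11, 11/3, 15/4)
obs 8: x=3 → posterior Dirichlet(17/5, 11, 11/3, 19/4)

alpha_1=17/5, alpha_2=11, alpha_3=11/3, alpha_4=19/4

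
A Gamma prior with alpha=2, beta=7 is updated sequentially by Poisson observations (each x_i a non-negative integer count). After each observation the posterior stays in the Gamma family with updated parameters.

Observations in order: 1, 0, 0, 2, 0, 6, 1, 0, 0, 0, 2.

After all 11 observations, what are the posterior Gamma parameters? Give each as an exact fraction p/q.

obs 1: x=1 → posterior Gamma(3, 8)
obs 2: x=0 → posterior Gamma(3, 9)
obs 3: x=0 → posterior Gamma(3, 10)
obs 4: x=2 → posterior Gamma(5, 11)
obs 5: x=0 → posterior Gamma(5, 12)
obs 6: x=6 → posterior Gamma(11, 13)
obs 7: x=1 → posterior Gamma(12, 14)
obs 8: x=0 → posterior Gamma(12, 15)
obs 9: x=0 → posterior Gamma(12, 16)
obs 10: x=0 → posterior Gamma(12, 17)
obs 11: x=2 → posterior Gamma(14, 18)

alpha=14, beta=18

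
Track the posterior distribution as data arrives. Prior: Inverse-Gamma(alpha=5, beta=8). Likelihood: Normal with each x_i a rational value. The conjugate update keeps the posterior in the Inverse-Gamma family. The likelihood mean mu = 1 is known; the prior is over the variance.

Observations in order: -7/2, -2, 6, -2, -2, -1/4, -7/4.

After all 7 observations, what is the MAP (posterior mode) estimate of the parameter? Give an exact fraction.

obs 1: x=-7/2 → posterior Inverse-Gamma(11/2, 145/8)
obs 2: x=-2 → posterior Inverse-Gamma(6, 181/8)
obs 3: x=6 → posterior Inverse-Gamma(13/2, 281/8)
obs 4: x=-2 → posterior Inverse-Gamma(7, 317/8)
obs 5: x=-2 → posterior Inverse-Gamma(15/2, 353/8)
obs 6: x=-1/4 → posterior Inverse-Gamma(8, 1437/32)
obs 7: x=-7/4 → posterior Inverse-Gamma(17/2, 779/16)

41/8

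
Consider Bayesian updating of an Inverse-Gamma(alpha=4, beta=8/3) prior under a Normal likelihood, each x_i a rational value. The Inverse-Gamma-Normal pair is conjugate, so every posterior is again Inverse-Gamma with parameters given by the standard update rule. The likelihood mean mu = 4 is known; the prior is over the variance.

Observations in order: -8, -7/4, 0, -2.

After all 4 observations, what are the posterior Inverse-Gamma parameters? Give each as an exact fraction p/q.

obs 1: x=-8 → posterior Inverse-Gamma(9/2, 224/3)
obs 2: x=-7/4 → posterior Inverse-Gamma(5, 8755/96)
obs 3: x=0 → posterior Inverse-Gamma(11/2, 9523/96)
obs 4: x=-2 → posterior Inverse-Gamma(6, 11251/96)

alpha=6, beta=11251/96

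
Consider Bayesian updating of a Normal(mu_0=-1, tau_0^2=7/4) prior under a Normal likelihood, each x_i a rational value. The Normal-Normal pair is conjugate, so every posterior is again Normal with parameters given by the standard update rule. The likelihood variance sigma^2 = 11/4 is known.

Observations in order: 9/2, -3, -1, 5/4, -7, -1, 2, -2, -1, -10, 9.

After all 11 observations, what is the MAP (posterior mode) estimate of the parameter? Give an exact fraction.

obs 1: x=9/2 → posterior Normal(41/36, 77/72)
obs 2: x=-3 → posterior Normal(-1/50, 77/100)
obs 3: x=-1 → posterior Normal(-15/64, 77/128)
obs 4: x=5/4 → posterior Normal(5/156, 77/156)
obs 5: x=-7 → posterior Normal(-191/184, 77/184)
obs 6: x=-1 → posterior Normal(-219/212, 77/212)
obs 7: x=2 → posterior Normal(-163/240, 77/240)
obs 8: x=-2 → posterior Normal(-219/268, 77/268)
obs 9: x=-1 → posterior Normal(-247/296, 77/296)
obs 10: x=-10 → posterior Normal(-527/324, 77/324)
obs 11: x=9 → posterior Normal(-25/32, 7/32)

-25/32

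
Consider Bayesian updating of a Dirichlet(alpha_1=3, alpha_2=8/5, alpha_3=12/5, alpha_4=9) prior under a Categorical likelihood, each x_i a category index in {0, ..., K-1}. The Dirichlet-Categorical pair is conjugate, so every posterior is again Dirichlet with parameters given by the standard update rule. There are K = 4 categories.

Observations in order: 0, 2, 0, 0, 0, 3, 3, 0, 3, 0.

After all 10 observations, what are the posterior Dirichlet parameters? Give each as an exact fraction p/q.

obs 1: x=0 → posterior Dirichlet(4, 8/5, 12/5, 9)
obs 2: x=2 → posterior Dirichlet(4, 8/5, 17/5, 9)
obs 3: x=0 → posterior Dirichlet(5, 8/5, 17/5, 9)
obs 4: x=0 → posterior Dirichlet(6, 8/5, 17/5, 9)
obs 5: x=0 → posterior Dirichlet(7, 8/5, 17/5, 9)
obs 6: x=3 → posterior Dirichlet(7, 8/5, 17/5, 10)
obs 7: x=3 → posterior Dirichlet(7, 8/5, 17/5, 11)
obs 8: x=0 → posterior Dirichlet(8, 8/5, 17/5, 11)
obs 9: x=3 → posterior Dirichlet(8, 8/5, 17/5, 12)
obs 10: x=0 → posterior Dirichlet(9, 8/5, 17/5, 12)

alpha_1=9, alpha_2=8/5, alpha_3=17/5, alpha_4=12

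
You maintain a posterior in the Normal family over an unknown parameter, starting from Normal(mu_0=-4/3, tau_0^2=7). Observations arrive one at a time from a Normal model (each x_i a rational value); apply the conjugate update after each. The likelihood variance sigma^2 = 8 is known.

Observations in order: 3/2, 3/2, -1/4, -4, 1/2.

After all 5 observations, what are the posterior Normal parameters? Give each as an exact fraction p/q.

obs 1: x=3/2 → posterior Normal(-1/90, 56/15)
obs 2: x=3/2 → posterior Normal(31/66, 28/11)
obs 3: x=-1/4 → posterior Normal(103/348, 56/29)
obs 4: x=-4 → posterior Normal(-233/432, 14/9)
obs 5: x=1/2 → posterior Normal(-191/516, 56/43)

mu_0=-191/516, tau_0^2=56/43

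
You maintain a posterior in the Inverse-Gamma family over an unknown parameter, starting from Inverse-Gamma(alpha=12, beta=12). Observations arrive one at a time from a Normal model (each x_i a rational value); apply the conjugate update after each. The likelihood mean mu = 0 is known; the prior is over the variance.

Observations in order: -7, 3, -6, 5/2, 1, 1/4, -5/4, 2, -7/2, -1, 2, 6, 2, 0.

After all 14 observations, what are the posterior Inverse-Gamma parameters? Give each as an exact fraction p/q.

obs 1: x=-7 → posterior Inverse-Gamma(25/2, 73/2)
obs 2: x=3 → posterior Inverse-Gamma(13, 41)
obs 3: x=-6 → posterior Inverse-Gamma(27/2, 59)
obs 4: x=5/2 → posterior Inverse-Gamma(14, 497/8)
obs 5: x=1 → posterior Inverse-Gamma(29/2, 501/8)
obs 6: x=1/4 → posterior Inverse-Gamma(15, 2005/32)
obs 7: x=-5/4 → posterior Inverse-Gamma(31/2, 1015/16)
obs 8: x=2 → posterior Inverse-Gamma(16, 1047/16)
obs 9: x=-7/2 → posterior Inverse-Gamma(33/2, 1145/16)
obs 10: x=-1 → posterior Inverse-Gamma(17, 1153/16)
obs 11: x=2 → posterior Inverse-Gamma(35/2, 1185/16)
obs 12: x=6 → posterior Inverse-Gamma(18, 1473/16)
obs 13: x=2 → posterior Inverse-Gamma(37/2, 1505/16)
obs 14: x=0 → posterior Inverse-Gamma(19, 1505/16)

alpha=19, beta=1505/16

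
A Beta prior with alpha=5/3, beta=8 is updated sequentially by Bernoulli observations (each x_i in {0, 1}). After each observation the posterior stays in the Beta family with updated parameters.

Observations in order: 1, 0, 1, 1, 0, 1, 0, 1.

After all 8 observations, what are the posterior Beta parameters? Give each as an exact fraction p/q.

obs 1: x=1 → posterior Beta(8/3, 8)
obs 2: x=0 → posterior Beta(8/3, 9)
obs 3: x=1 → posterior Beta(11/3, 9)
obs 4: x=1 → posterior Beta(14/3, 9)
obs 5: x=0 → posterior Beta(14/3, 10)
obs 6: x=1 → posterior Beta(17/3, 10)
obs 7: x=0 → posterior Beta(17/3, 11)
obs 8: x=1 → posterior Beta(20/3, 11)

alpha=20/3, beta=11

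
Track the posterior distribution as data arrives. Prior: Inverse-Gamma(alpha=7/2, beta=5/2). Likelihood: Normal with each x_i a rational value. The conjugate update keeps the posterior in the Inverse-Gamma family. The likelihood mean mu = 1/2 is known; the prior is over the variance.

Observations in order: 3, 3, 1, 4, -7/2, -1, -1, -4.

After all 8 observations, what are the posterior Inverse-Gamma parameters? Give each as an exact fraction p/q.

alpha=15/2, beta=283/8

obs 1: x=3 → posterior Inverse-Gamma(4, 45/8)
obs 2: x=3 → posterior Inverse-Gamma(9/2, 35/4)
obs 3: x=1 → posterior Inverse-Gamma(5, 71/8)
obs 4: x=4 → posterior Inverse-Gamma(11/2, 15)
obs 5: x=-7/2 → posterior Inverse-Gamma(6, 23)
obs 6: x=-1 → posterior Inverse-Gamma(13/2, 193/8)
obs 7: x=-1 → posterior Inverse-Gamma(7, 101/4)
obs 8: x=-4 → posterior Inverse-Gamma(15/2, 283/8)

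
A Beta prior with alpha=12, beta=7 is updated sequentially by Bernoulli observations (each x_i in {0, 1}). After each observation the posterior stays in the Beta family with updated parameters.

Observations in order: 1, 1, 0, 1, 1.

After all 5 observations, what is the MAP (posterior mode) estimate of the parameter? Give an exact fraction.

15/22

obs 1: x=1 → posterior Beta(13, 7)
obs 2: x=1 → posterior Beta(14, 7)
obs 3: x=0 → posterior Beta(14, 8)
obs 4: x=1 → posterior Beta(15, 8)
obs 5: x=1 → posterior Beta(16, 8)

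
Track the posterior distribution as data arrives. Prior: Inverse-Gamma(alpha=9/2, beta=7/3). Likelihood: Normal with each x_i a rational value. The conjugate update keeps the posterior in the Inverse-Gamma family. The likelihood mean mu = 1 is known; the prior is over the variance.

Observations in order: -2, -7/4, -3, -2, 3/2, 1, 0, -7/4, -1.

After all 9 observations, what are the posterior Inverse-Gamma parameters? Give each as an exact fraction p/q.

alpha=9, beta=1417/48

obs 1: x=-2 → posterior Inverse-Gamma(5, 41/6)
obs 2: x=-7/4 → posterior Inverse-Gamma(11/2, 1019/96)
obs 3: x=-3 → posterior Inverse-Gamma(6, 1787/96)
obs 4: x=-2 → posterior Inverse-Gamma(13/2, 2219/96)
obs 5: x=3/2 → posterior Inverse-Gamma(7, 2231/96)
obs 6: x=1 → posterior Inverse-Gamma(15/2, 2231/96)
obs 7: x=0 → posterior Inverse-Gamma(8, 2279/96)
obs 8: x=-7/4 → posterior Inverse-Gamma(17/2, 1321/48)
obs 9: x=-1 → posterior Inverse-Gamma(9, 1417/48)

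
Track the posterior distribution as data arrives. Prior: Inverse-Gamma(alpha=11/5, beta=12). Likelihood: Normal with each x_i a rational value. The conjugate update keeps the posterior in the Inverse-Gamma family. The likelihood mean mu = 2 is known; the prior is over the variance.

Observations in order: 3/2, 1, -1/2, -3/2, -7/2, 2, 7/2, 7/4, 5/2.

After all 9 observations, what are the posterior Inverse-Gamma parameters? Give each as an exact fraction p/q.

alpha=67/10, beta=1225/32

obs 1: x=3/2 → posterior Inverse-Gamma(27/10, 97/8)
obs 2: x=1 → posterior Inverse-Gamma(16/5, 101/8)
obs 3: x=-1/2 → posterior Inverse-Gamma(37/10, 63/4)
obs 4: x=-3/2 → posterior Inverse-Gamma(21/5, 175/8)
obs 5: x=-7/2 → posterior Inverse-Gamma(47/10, 37)
obs 6: x=2 → posterior Inverse-Gamma(26/5, 37)
obs 7: x=7/2 → posterior Inverse-Gamma(57/10, 305/8)
obs 8: x=7/4 → posterior Inverse-Gamma(31/5, 1221/32)
obs 9: x=5/2 → posterior Inverse-Gamma(67/10, 1225/32)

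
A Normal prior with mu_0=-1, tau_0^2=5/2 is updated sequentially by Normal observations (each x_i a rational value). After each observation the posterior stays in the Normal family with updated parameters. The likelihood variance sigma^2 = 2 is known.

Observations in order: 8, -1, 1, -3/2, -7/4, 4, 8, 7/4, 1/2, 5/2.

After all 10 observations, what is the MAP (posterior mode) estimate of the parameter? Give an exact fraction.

obs 1: x=8 → posterior Normal(4, 10/9)
obs 2: x=-1 → posterior Normal(31/14, 5/7)
obs 3: x=1 → posterior Normal(36/19, 10/19)
obs 4: x=-3/2 → posterior Normal(19/16, 5/12)
obs 5: x=-7/4 → posterior Normal(79/116, 10/29)
obs 6: x=4 → posterior Normal(159/136, 5/17)
obs 7: x=8 → posterior Normal(319/156, 10/39)
obs 8: x=7/4 → posterior Normal(177/88, 5/22)
obs 9: x=1/2 → posterior Normal(13/7, 10/49)
obs 10: x=5/2 → posterior Normal(23/12, 5/27)

23/12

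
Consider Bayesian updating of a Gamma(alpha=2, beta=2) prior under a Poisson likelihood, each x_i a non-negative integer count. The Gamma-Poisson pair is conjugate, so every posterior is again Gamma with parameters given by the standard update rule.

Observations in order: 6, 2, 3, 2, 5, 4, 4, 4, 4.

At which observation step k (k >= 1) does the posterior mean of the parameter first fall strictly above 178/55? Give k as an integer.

k = 9

obs 1: x=6 → posterior Gamma(8, 3)
obs 2: x=2 → posterior Gamma(10, 4)
obs 3: x=3 → posterior Gamma(13, 5)
obs 4: x=2 → posterior Gamma(15, 6)
obs 5: x=5 → posterior Gamma(20, 7)
obs 6: x=4 → posterior Gamma(24, 8)
obs 7: x=4 → posterior Gamma(28, 9)
obs 8: x=4 → posterior Gamma(32, 10)
obs 9: x=4 → posterior Gamma(36, 11)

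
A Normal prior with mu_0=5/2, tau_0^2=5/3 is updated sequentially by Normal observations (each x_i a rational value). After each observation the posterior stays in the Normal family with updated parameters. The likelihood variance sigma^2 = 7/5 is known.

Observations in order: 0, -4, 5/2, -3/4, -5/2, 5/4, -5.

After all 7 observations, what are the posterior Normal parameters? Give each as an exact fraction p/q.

obs 1: x=0 → posterior Normal(105/92, 35/46)
obs 2: x=-4 → posterior Normal(-95/142, 35/71)
obs 3: x=5/2 → posterior Normal(5/32, 35/96)
obs 4: x=-3/4 → posterior Normal(-15/484, 35/121)
obs 5: x=-5/2 → posterior Normal(-265/584, 35/146)
obs 6: x=5/4 → posterior Normal(-35/171, 35/171)
obs 7: x=-5 → posterior Normal(-40/49, 5/28)

mu_0=-40/49, tau_0^2=5/28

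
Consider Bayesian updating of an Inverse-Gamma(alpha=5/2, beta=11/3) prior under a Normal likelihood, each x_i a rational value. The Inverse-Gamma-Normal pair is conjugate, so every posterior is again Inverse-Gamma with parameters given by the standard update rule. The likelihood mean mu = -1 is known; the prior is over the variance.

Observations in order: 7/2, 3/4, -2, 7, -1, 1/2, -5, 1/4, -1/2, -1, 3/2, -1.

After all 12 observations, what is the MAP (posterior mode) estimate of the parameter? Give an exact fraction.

2927/456

obs 1: x=7/2 → posterior Inverse-Gamma(3, 331/24)
obs 2: x=3/4 → posterior Inverse-Gamma(7/2, 1471/96)
obs 3: x=-2 → posterior Inverse-Gamma(4, 1519/96)
obs 4: x=7 → posterior Inverse-Gamma(9/2, 4591/96)
obs 5: x=-1 → posterior Inverse-Gamma(5, 4591/96)
obs 6: x=1/2 → posterior Inverse-Gamma(11/2, 4699/96)
obs 7: x=-5 → posterior Inverse-Gamma(6, 5467/96)
obs 8: x=1/4 → posterior Inverse-Gamma(13/2, 2771/48)
obs 9: x=-1/2 → posterior Inverse-Gamma(7, 2777/48)
obs 10: x=-1 → posterior Inverse-Gamma(15/2, 2777/48)
obs 11: x=3/2 → posterior Inverse-Gamma(8, 2927/48)
obs 12: x=-1 → posterior Inverse-Gamma(17/2, 2927/48)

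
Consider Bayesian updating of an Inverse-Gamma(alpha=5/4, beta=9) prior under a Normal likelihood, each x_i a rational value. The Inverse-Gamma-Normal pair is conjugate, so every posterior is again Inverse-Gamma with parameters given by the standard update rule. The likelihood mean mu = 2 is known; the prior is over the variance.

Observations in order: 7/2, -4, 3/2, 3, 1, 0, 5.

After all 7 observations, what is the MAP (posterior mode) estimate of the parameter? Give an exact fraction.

obs 1: x=7/2 → posterior Inverse-Gamma(7/4, 81/8)
obs 2: x=-4 → posterior Inverse-Gamma(9/4, 225/8)
obs 3: x=3/2 → posterior Inverse-Gamma(11/4, 113/4)
obs 4: x=3 → posterior Inverse-Gamma(13/4, 115/4)
obs 5: x=1 → posterior Inverse-Gamma(15/4, 117/4)
obs 6: x=0 → posterior Inverse-Gamma(17/4, 125/4)
obs 7: x=5 → posterior Inverse-Gamma(19/4, 143/4)

143/23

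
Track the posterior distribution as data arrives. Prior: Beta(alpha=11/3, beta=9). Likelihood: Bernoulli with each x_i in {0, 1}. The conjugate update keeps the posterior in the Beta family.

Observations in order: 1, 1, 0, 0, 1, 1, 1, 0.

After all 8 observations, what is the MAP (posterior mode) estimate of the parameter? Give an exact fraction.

23/56

obs 1: x=1 → posterior Beta(14/3, 9)
obs 2: x=1 → posterior Beta(17/3, 9)
obs 3: x=0 → posterior Beta(17/3, 10)
obs 4: x=0 → posterior Beta(17/3, 11)
obs 5: x=1 → posterior Beta(20/3, 11)
obs 6: x=1 → posterior Beta(23/3, 11)
obs 7: x=1 → posterior Beta(26/3, 11)
obs 8: x=0 → posterior Beta(26/3, 12)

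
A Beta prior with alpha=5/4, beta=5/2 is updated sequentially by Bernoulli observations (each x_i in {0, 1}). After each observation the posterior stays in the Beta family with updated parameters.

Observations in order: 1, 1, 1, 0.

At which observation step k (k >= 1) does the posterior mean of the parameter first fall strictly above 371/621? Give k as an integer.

k = 3

obs 1: x=1 → posterior Beta(9/4, 5/2)
obs 2: x=1 → posterior Beta(13/4, 5/2)
obs 3: x=1 → posterior Beta(17/4, 5/2)
obs 4: x=0 → posterior Beta(17/4, 7/2)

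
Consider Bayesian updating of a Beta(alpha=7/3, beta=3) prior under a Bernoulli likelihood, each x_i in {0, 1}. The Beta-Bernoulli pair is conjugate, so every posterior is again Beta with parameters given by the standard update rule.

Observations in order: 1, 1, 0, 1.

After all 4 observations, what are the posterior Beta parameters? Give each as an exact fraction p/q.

alpha=16/3, beta=4

obs 1: x=1 → posterior Beta(10/3, 3)
obs 2: x=1 → posterior Beta(13/3, 3)
obs 3: x=0 → posterior Beta(13/3, 4)
obs 4: x=1 → posterior Beta(16/3, 4)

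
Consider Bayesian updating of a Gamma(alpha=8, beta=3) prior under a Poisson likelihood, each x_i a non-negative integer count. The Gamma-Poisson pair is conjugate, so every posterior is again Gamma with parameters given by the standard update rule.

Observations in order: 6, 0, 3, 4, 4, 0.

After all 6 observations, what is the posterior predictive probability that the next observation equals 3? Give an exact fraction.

83994064559946752886119133/400000000000000000000000000

obs 1: x=6 → posterior Gamma(14, 4)
obs 2: x=0 → posterior Gamma(14, 5)
obs 3: x=3 → posterior Gamma(17, 6)
obs 4: x=4 → posterior Gamma(21, 7)
obs 5: x=4 → posterior Gamma(25, 8)
obs 6: x=0 → posterior Gamma(25, 9)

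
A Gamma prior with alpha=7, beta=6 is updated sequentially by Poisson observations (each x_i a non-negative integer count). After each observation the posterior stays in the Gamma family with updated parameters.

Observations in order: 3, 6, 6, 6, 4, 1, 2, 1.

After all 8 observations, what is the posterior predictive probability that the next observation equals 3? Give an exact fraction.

obs 1: x=3 → posterior Gamma(10, 7)
obs 2: x=6 → posterior Gamma(16, 8)
obs 3: x=6 → posterior Gamma(22, 9)
obs 4: x=6 → posterior Gamma(28, 10)
obs 5: x=4 → posterior Gamma(32, 11)
obs 6: x=1 → posterior Gamma(33, 12)
obs 7: x=2 → posterior Gamma(35, 13)
obs 8: x=1 → posterior Gamma(36, 14)

512418263956187196993931926210900675455352832/2457184960208891587171819992363452911376953125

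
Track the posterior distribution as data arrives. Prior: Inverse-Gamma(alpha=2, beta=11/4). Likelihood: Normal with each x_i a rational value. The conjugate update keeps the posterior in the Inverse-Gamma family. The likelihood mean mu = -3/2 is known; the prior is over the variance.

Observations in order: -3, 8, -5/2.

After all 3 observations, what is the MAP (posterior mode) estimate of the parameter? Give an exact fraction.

11

obs 1: x=-3 → posterior Inverse-Gamma(5/2, 31/8)
obs 2: x=8 → posterior Inverse-Gamma(3, 49)
obs 3: x=-5/2 → posterior Inverse-Gamma(7/2, 99/2)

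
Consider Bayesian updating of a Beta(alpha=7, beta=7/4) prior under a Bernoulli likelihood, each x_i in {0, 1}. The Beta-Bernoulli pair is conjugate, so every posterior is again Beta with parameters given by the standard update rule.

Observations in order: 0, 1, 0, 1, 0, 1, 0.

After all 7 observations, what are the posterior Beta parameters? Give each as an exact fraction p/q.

alpha=10, beta=23/4

obs 1: x=0 → posterior Beta(7, 11/4)
obs 2: x=1 → posterior Beta(8, 11/4)
obs 3: x=0 → posterior Beta(8, 15/4)
obs 4: x=1 → posterior Beta(9, 15/4)
obs 5: x=0 → posterior Beta(9, 19/4)
obs 6: x=1 → posterior Beta(10, 19/4)
obs 7: x=0 → posterior Beta(10, 23/4)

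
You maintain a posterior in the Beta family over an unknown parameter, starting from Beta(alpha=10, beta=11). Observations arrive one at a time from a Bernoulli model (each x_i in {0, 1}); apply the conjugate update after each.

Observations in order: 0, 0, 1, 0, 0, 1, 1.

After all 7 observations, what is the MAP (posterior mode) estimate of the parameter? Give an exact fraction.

6/13

obs 1: x=0 → posterior Beta(10, 12)
obs 2: x=0 → posterior Beta(10, 13)
obs 3: x=1 → posterior Beta(11, 13)
obs 4: x=0 → posterior Beta(11, 14)
obs 5: x=0 → posterior Beta(11, 15)
obs 6: x=1 → posterior Beta(12, 15)
obs 7: x=1 → posterior Beta(13, 15)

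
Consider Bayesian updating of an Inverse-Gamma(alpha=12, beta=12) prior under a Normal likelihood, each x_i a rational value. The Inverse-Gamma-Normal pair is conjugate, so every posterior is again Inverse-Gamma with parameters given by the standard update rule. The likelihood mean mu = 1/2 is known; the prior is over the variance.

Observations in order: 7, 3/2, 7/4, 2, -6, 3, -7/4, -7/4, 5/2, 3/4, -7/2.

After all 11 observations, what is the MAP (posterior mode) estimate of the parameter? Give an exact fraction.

599/148

obs 1: x=7 → posterior Inverse-Gamma(25/2, 265/8)
obs 2: x=3/2 → posterior Inverse-Gamma(13, 269/8)
obs 3: x=7/4 → posterior Inverse-Gamma(27/2, 1101/32)
obs 4: x=2 → posterior Inverse-Gamma(14, 1137/32)
obs 5: x=-6 → posterior Inverse-Gamma(29/2, 1813/32)
obs 6: x=3 → posterior Inverse-Gamma(15, 1913/32)
obs 7: x=-7/4 → posterior Inverse-Gamma(31/2, 997/16)
obs 8: x=-7/4 → posterior Inverse-Gamma(16, 2075/32)
obs 9: x=5/2 → posterior Inverse-Gamma(33/2, 2139/32)
obs 10: x=3/4 → posterior Inverse-Gamma(17, 535/8)
obs 11: x=-7/2 → posterior Inverse-Gamma(35/2, 599/8)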